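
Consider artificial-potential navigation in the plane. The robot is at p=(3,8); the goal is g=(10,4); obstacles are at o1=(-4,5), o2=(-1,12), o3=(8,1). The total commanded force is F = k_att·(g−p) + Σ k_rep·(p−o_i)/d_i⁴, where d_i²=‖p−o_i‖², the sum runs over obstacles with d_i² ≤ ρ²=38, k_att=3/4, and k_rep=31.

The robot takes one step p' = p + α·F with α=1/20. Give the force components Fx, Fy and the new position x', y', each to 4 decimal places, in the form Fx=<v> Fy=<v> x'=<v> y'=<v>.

Fx=5.3711 Fy=-3.1211 x'=3.2686 y'=7.8439

F_att = 3/4·(g−p) = 3/4·(7,-4) = (5.2500,-3.0000)
o1: d²=58 > ρ²=38 → inactive
o2: d²=32 ≤ ρ²=38; F_rep = 31·(4,-4)/32² = (0.1211,-0.1211)
o3: d²=74 > ρ²=38 → inactive
F = F_att + ΣF_rep = (5.3711,-3.1211)
p' = p + 1/20·F = (3.2686,7.8439)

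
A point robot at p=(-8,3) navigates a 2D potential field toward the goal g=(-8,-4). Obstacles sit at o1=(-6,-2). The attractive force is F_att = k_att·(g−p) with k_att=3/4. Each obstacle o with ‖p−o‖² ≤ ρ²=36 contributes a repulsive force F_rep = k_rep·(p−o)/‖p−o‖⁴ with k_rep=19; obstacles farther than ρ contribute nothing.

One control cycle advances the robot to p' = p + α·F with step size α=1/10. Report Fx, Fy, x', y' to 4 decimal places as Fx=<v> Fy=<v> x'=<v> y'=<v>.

F_att = 3/4·(g−p) = 3/4·(0,-7) = (0.0000,-5.2500)
o1: d²=29 ≤ ρ²=36; F_rep = 19·(-2,5)/29² = (-0.0452,0.1130)
F = F_att + ΣF_rep = (-0.0452,-5.1370)
p' = p + 1/10·F = (-8.0045,2.4863)

Fx=-0.0452 Fy=-5.1370 x'=-8.0045 y'=2.4863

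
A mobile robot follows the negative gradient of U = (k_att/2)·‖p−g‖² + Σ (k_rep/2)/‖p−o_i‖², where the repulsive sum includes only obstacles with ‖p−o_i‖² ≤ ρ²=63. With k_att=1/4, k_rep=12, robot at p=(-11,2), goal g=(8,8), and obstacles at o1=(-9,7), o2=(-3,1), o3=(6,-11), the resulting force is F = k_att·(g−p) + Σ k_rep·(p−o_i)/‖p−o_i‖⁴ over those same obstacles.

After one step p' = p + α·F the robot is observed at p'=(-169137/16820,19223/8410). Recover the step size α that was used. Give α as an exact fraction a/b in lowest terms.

α = 1/5

F_att = 1/4·(g−p) = 1/4·(19,6) = (4.7500,1.5000)
o1: d²=29 ≤ ρ²=63; F_rep = 12·(-2,-5)/29² = (-0.0285,-0.0713)
o2: d²=65 > ρ²=63 → inactive
o3: d²=458 > ρ²=63 → inactive
F = F_att + ΣF_rep = (4.7215,1.4287)
Δp = p'−p = (0.9443,0.2857); α = Δx/Fx = (15883/16820) / (15883/3364) = 1/5
check: Δy/Fy = (2403/8410) / (2403/1682) = 1/5 ✓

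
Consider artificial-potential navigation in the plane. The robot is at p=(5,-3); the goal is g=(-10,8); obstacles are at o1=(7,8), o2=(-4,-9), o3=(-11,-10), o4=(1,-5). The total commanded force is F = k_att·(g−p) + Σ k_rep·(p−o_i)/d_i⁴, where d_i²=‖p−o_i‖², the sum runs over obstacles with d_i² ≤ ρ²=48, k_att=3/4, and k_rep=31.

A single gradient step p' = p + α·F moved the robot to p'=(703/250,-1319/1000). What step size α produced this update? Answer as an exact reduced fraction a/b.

F_att = 3/4·(g−p) = 3/4·(-15,11) = (-11.2500,8.2500)
o1: d²=125 > ρ²=48 → inactive
o2: d²=117 > ρ²=48 → inactive
o3: d²=305 > ρ²=48 → inactive
o4: d²=20 ≤ ρ²=48; F_rep = 31·(4,2)/20² = (0.3100,0.1550)
F = F_att + ΣF_rep = (-10.9400,8.4050)
Δp = p'−p = (-2.1880,1.6810); α = Δx/Fx = (-547/250) / (-547/50) = 1/5
check: Δy/Fy = (1681/1000) / (1681/200) = 1/5 ✓

α = 1/5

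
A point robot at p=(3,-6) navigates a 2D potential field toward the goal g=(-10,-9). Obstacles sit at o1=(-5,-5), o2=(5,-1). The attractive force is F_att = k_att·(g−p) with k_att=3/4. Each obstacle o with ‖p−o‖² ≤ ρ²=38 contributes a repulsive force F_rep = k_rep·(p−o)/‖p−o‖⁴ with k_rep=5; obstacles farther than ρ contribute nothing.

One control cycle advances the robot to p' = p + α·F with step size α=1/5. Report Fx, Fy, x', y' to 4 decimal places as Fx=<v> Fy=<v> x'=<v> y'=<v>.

F_att = 3/4·(g−p) = 3/4·(-13,-3) = (-9.7500,-2.2500)
o1: d²=65 > ρ²=38 → inactive
o2: d²=29 ≤ ρ²=38; F_rep = 5·(-2,-5)/29² = (-0.0119,-0.0297)
F = F_att + ΣF_rep = (-9.7619,-2.2797)
p' = p + 1/5·F = (1.0476,-6.4559)

Fx=-9.7619 Fy=-2.2797 x'=1.0476 y'=-6.4559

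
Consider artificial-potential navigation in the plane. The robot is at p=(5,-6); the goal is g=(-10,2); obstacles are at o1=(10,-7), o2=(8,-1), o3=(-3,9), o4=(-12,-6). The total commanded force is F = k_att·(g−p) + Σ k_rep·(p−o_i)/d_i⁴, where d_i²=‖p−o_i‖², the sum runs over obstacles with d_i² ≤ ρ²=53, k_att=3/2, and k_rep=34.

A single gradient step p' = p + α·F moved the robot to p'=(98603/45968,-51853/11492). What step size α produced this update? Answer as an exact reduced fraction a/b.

α = 1/8

F_att = 3/2·(g−p) = 3/2·(-15,8) = (-22.5000,12.0000)
o1: d²=26 ≤ ρ²=53; F_rep = 34·(-5,1)/26² = (-0.2515,0.0503)
o2: d²=34 ≤ ρ²=53; F_rep = 34·(-3,-5)/34² = (-0.0882,-0.1471)
o3: d²=289 > ρ²=53 → inactive
o4: d²=289 > ρ²=53 → inactive
F = F_att + ΣF_rep = (-22.8397,11.9032)
Δp = p'−p = (-2.8550,1.4879); α = Δx/Fx = (-131237/45968) / (-131237/5746) = 1/8
check: Δy/Fy = (17099/11492) / (34198/2873) = 1/8 ✓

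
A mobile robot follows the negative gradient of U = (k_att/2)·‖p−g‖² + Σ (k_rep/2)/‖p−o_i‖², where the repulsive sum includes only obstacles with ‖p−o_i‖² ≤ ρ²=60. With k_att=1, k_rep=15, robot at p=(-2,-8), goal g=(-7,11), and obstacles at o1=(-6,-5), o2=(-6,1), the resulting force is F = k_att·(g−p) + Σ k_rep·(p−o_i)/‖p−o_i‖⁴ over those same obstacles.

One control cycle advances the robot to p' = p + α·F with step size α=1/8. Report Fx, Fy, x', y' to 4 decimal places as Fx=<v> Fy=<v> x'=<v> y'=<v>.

F_att = 1·(g−p) = 1·(-5,19) = (-5.0000,19.0000)
o1: d²=25 ≤ ρ²=60; F_rep = 15·(4,-3)/25² = (0.0960,-0.0720)
o2: d²=97 > ρ²=60 → inactive
F = F_att + ΣF_rep = (-4.9040,18.9280)
p' = p + 1/8·F = (-2.6130,-5.6340)

Fx=-4.9040 Fy=18.9280 x'=-2.6130 y'=-5.6340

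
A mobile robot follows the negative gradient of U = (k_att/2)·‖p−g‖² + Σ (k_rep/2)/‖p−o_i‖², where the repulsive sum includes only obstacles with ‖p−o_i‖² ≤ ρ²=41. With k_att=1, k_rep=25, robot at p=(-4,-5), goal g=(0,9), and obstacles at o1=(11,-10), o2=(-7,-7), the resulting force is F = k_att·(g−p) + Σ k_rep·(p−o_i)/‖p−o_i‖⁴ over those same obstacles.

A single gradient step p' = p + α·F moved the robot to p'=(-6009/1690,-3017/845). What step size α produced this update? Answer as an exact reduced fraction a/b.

F_att = 1·(g−p) = 1·(4,14) = (4.0000,14.0000)
o1: d²=250 > ρ²=41 → inactive
o2: d²=13 ≤ ρ²=41; F_rep = 25·(3,2)/13² = (0.4438,0.2959)
F = F_att + ΣF_rep = (4.4438,14.2959)
Δp = p'−p = (0.4444,1.4296); α = Δx/Fx = (751/1690) / (751/169) = 1/10
check: Δy/Fy = (1208/845) / (2416/169) = 1/10 ✓

α = 1/10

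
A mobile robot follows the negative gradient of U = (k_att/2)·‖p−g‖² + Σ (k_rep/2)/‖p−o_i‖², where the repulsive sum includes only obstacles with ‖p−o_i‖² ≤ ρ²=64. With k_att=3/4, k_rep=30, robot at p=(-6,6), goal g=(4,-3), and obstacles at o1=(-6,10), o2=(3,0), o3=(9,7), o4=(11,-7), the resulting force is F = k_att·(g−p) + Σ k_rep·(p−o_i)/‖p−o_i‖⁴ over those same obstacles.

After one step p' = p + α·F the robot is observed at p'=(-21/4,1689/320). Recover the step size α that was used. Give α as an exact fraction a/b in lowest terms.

α = 1/10

F_att = 3/4·(g−p) = 3/4·(10,-9) = (7.5000,-6.7500)
o1: d²=16 ≤ ρ²=64; F_rep = 30·(0,-4)/16² = (0.0000,-0.4688)
o2: d²=117 > ρ²=64 → inactive
o3: d²=226 > ρ²=64 → inactive
o4: d²=458 > ρ²=64 → inactive
F = F_att + ΣF_rep = (7.5000,-7.2188)
Δp = p'−p = (0.7500,-0.7219); α = Δx/Fx = (3/4) / (15/2) = 1/10
check: Δy/Fy = (-231/320) / (-231/32) = 1/10 ✓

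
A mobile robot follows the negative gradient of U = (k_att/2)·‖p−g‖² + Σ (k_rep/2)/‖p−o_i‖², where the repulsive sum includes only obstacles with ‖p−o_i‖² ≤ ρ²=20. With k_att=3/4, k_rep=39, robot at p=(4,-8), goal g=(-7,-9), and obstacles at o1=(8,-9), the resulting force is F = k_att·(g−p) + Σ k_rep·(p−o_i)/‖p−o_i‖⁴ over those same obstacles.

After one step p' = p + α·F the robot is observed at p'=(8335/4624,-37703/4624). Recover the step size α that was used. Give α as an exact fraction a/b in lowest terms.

α = 1/4

F_att = 3/4·(g−p) = 3/4·(-11,-1) = (-8.2500,-0.7500)
o1: d²=17 ≤ ρ²=20; F_rep = 39·(-4,1)/17² = (-0.5398,0.1349)
F = F_att + ΣF_rep = (-8.7898,-0.6151)
Δp = p'−p = (-2.1974,-0.1538); α = Δx/Fx = (-10161/4624) / (-10161/1156) = 1/4
check: Δy/Fy = (-711/4624) / (-711/1156) = 1/4 ✓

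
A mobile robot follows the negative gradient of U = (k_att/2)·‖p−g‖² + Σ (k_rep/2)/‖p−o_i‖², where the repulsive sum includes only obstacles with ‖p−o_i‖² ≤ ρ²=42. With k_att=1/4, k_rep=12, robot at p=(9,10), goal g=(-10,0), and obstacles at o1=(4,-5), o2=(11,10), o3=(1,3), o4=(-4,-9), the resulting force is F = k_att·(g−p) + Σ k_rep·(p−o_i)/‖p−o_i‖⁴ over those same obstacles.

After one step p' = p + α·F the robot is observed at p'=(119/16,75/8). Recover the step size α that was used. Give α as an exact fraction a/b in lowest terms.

F_att = 1/4·(g−p) = 1/4·(-19,-10) = (-4.7500,-2.5000)
o1: d²=250 > ρ²=42 → inactive
o2: d²=4 ≤ ρ²=42; F_rep = 12·(-2,0)/4² = (-1.5000,0.0000)
o3: d²=113 > ρ²=42 → inactive
o4: d²=530 > ρ²=42 → inactive
F = F_att + ΣF_rep = (-6.2500,-2.5000)
Δp = p'−p = (-1.5625,-0.6250); α = Δx/Fx = (-25/16) / (-25/4) = 1/4
check: Δy/Fy = (-5/8) / (-5/2) = 1/4 ✓

α = 1/4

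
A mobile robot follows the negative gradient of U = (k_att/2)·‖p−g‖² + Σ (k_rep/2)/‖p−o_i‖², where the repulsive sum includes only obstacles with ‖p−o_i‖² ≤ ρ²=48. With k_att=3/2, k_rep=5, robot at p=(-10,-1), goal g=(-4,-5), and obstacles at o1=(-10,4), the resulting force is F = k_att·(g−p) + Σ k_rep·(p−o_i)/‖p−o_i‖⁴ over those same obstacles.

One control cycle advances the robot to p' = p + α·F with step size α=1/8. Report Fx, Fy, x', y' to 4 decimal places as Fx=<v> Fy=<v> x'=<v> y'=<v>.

Fx=9.0000 Fy=-6.0400 x'=-8.8750 y'=-1.7550

F_att = 3/2·(g−p) = 3/2·(6,-4) = (9.0000,-6.0000)
o1: d²=25 ≤ ρ²=48; F_rep = 5·(0,-5)/25² = (0.0000,-0.0400)
F = F_att + ΣF_rep = (9.0000,-6.0400)
p' = p + 1/8·F = (-8.8750,-1.7550)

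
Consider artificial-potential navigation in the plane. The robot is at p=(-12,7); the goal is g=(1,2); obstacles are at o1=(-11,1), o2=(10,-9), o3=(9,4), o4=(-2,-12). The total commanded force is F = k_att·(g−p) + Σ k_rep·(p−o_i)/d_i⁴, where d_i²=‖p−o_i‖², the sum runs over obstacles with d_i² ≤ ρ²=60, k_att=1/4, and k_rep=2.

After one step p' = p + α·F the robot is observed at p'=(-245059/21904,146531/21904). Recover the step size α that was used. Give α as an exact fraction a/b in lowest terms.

F_att = 1/4·(g−p) = 1/4·(13,-5) = (3.2500,-1.2500)
o1: d²=37 ≤ ρ²=60; F_rep = 2·(-1,6)/37² = (-0.0015,0.0088)
o2: d²=740 > ρ²=60 → inactive
o3: d²=450 > ρ²=60 → inactive
o4: d²=461 > ρ²=60 → inactive
F = F_att + ΣF_rep = (3.2485,-1.2412)
Δp = p'−p = (0.8121,-0.3103); α = Δx/Fx = (17789/21904) / (17789/5476) = 1/4
check: Δy/Fy = (-6797/21904) / (-6797/5476) = 1/4 ✓

α = 1/4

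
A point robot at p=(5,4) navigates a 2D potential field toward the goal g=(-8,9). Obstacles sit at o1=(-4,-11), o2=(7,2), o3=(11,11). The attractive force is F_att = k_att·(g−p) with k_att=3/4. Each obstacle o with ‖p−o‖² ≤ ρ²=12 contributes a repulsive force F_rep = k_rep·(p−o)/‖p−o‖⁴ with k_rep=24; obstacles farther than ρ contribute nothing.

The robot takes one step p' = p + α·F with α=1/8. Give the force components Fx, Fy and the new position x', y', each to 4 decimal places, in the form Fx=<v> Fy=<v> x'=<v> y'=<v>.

Fx=-10.5000 Fy=4.5000 x'=3.6875 y'=4.5625

F_att = 3/4·(g−p) = 3/4·(-13,5) = (-9.7500,3.7500)
o1: d²=306 > ρ²=12 → inactive
o2: d²=8 ≤ ρ²=12; F_rep = 24·(-2,2)/8² = (-0.7500,0.7500)
o3: d²=85 > ρ²=12 → inactive
F = F_att + ΣF_rep = (-10.5000,4.5000)
p' = p + 1/8·F = (3.6875,4.5625)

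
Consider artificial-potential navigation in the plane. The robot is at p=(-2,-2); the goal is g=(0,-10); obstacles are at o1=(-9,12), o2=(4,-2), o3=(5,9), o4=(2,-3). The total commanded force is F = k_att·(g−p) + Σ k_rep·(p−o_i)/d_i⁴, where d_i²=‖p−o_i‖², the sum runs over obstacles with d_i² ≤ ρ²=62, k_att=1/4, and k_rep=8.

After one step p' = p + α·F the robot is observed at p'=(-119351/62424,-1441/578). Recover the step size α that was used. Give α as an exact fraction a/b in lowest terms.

F_att = 1/4·(g−p) = 1/4·(2,-8) = (0.5000,-2.0000)
o1: d²=245 > ρ²=62 → inactive
o2: d²=36 ≤ ρ²=62; F_rep = 8·(-6,0)/36² = (-0.0370,0.0000)
o3: d²=170 > ρ²=62 → inactive
o4: d²=17 ≤ ρ²=62; F_rep = 8·(-4,1)/17² = (-0.1107,0.0277)
F = F_att + ΣF_rep = (0.3522,-1.9723)
Δp = p'−p = (0.0881,-0.4931); α = Δx/Fx = (5497/62424) / (5497/15606) = 1/4
check: Δy/Fy = (-285/578) / (-570/289) = 1/4 ✓

α = 1/4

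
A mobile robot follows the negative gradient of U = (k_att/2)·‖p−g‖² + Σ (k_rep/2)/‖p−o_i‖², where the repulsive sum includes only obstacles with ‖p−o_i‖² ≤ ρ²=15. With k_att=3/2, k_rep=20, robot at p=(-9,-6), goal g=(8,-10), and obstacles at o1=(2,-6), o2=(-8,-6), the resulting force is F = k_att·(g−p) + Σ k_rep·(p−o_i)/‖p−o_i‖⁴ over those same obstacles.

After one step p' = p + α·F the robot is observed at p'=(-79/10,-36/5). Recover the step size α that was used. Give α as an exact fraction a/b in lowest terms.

F_att = 3/2·(g−p) = 3/2·(17,-4) = (25.5000,-6.0000)
o1: d²=121 > ρ²=15 → inactive
o2: d²=1 ≤ ρ²=15; F_rep = 20·(-1,0)/1² = (-20.0000,0.0000)
F = F_att + ΣF_rep = (5.5000,-6.0000)
Δp = p'−p = (1.1000,-1.2000); α = Δx/Fx = (11/10) / (11/2) = 1/5
check: Δy/Fy = (-6/5) / (-6) = 1/5 ✓

α = 1/5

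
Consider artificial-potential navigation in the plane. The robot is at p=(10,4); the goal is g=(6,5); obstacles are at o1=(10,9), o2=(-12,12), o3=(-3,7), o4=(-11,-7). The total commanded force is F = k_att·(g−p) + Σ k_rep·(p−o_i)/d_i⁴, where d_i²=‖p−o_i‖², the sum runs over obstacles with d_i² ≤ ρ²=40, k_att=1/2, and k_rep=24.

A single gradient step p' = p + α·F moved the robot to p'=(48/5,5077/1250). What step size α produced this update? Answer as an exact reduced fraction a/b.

α = 1/5

F_att = 1/2·(g−p) = 1/2·(-4,1) = (-2.0000,0.5000)
o1: d²=25 ≤ ρ²=40; F_rep = 24·(0,-5)/25² = (0.0000,-0.1920)
o2: d²=548 > ρ²=40 → inactive
o3: d²=178 > ρ²=40 → inactive
o4: d²=562 > ρ²=40 → inactive
F = F_att + ΣF_rep = (-2.0000,0.3080)
Δp = p'−p = (-0.4000,0.0616); α = Δx/Fx = (-2/5) / (-2) = 1/5
check: Δy/Fy = (77/1250) / (77/250) = 1/5 ✓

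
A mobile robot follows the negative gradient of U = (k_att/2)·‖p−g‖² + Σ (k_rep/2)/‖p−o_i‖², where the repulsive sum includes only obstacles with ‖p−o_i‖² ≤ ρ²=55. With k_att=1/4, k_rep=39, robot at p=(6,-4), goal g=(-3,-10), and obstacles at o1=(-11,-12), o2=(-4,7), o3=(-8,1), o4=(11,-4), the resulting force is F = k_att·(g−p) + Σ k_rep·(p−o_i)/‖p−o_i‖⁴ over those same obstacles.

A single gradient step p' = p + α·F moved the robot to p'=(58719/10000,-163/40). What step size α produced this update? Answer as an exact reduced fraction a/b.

F_att = 1/4·(g−p) = 1/4·(-9,-6) = (-2.2500,-1.5000)
o1: d²=353 > ρ²=55 → inactive
o2: d²=221 > ρ²=55 → inactive
o3: d²=221 > ρ²=55 → inactive
o4: d²=25 ≤ ρ²=55; F_rep = 39·(-5,0)/25² = (-0.3120,0.0000)
F = F_att + ΣF_rep = (-2.5620,-1.5000)
Δp = p'−p = (-0.1281,-0.0750); α = Δx/Fx = (-1281/10000) / (-1281/500) = 1/20
check: Δy/Fy = (-3/40) / (-3/2) = 1/20 ✓

α = 1/20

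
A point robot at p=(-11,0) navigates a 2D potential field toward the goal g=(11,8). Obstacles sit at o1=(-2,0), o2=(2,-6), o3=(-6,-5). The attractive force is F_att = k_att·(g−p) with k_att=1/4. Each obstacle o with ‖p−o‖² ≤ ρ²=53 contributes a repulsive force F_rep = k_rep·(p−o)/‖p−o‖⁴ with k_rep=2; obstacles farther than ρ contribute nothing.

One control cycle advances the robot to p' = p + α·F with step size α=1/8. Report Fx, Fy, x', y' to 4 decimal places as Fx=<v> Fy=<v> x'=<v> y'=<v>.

Fx=5.4960 Fy=2.0040 x'=-10.3130 y'=0.2505

F_att = 1/4·(g−p) = 1/4·(22,8) = (5.5000,2.0000)
o1: d²=81 > ρ²=53 → inactive
o2: d²=205 > ρ²=53 → inactive
o3: d²=50 ≤ ρ²=53; F_rep = 2·(-5,5)/50² = (-0.0040,0.0040)
F = F_att + ΣF_rep = (5.4960,2.0040)
p' = p + 1/8·F = (-10.3130,0.2505)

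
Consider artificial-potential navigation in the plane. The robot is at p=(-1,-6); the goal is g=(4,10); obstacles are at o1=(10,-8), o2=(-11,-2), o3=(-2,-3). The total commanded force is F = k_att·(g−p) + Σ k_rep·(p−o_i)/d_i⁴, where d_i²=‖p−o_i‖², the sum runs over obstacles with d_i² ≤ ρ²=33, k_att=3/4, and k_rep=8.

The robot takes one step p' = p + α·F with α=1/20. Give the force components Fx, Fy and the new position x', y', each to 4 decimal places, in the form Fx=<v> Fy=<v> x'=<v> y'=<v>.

F_att = 3/4·(g−p) = 3/4·(5,16) = (3.7500,12.0000)
o1: d²=125 > ρ²=33 → inactive
o2: d²=116 > ρ²=33 → inactive
o3: d²=10 ≤ ρ²=33; F_rep = 8·(1,-3)/10² = (0.0800,-0.2400)
F = F_att + ΣF_rep = (3.8300,11.7600)
p' = p + 1/20·F = (-0.8085,-5.4120)

Fx=3.8300 Fy=11.7600 x'=-0.8085 y'=-5.4120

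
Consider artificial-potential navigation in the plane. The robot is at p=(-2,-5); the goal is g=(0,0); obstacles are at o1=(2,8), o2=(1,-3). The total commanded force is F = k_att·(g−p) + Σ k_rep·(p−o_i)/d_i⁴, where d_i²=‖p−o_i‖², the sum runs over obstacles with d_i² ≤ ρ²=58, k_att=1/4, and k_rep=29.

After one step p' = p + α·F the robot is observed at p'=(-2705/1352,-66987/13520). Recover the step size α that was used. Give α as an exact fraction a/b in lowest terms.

F_att = 1/4·(g−p) = 1/4·(2,5) = (0.5000,1.2500)
o1: d²=185 > ρ²=58 → inactive
o2: d²=13 ≤ ρ²=58; F_rep = 29·(-3,-2)/13² = (-0.5148,-0.3432)
F = F_att + ΣF_rep = (-0.0148,0.9068)
Δp = p'−p = (-0.0007,0.0453); α = Δx/Fx = (-1/1352) / (-5/338) = 1/20
check: Δy/Fy = (613/13520) / (613/676) = 1/20 ✓

α = 1/20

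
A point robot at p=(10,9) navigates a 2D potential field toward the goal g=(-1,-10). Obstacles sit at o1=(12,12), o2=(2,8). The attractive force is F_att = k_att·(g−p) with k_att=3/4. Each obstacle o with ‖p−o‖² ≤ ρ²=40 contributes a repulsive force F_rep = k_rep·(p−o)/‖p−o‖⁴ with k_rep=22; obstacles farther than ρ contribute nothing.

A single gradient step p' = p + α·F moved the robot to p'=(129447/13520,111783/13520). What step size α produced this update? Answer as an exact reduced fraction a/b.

F_att = 3/4·(g−p) = 3/4·(-11,-19) = (-8.2500,-14.2500)
o1: d²=13 ≤ ρ²=40; F_rep = 22·(-2,-3)/13² = (-0.2604,-0.3905)
o2: d²=65 > ρ²=40 → inactive
F = F_att + ΣF_rep = (-8.5104,-14.6405)
Δp = p'−p = (-0.4255,-0.7320); α = Δx/Fx = (-5753/13520) / (-5753/676) = 1/20
check: Δy/Fy = (-9897/13520) / (-9897/676) = 1/20 ✓

α = 1/20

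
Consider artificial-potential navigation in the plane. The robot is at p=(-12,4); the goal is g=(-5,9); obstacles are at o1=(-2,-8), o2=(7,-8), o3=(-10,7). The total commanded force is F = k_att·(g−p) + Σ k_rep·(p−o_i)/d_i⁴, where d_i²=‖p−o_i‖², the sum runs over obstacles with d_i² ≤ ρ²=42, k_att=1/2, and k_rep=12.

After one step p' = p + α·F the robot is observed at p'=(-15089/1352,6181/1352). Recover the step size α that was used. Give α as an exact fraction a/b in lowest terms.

α = 1/4

F_att = 1/2·(g−p) = 1/2·(7,5) = (3.5000,2.5000)
o1: d²=244 > ρ²=42 → inactive
o2: d²=505 > ρ²=42 → inactive
o3: d²=13 ≤ ρ²=42; F_rep = 12·(-2,-3)/13² = (-0.1420,-0.2130)
F = F_att + ΣF_rep = (3.3580,2.2870)
Δp = p'−p = (0.8395,0.5717); α = Δx/Fx = (1135/1352) / (1135/338) = 1/4
check: Δy/Fy = (773/1352) / (773/338) = 1/4 ✓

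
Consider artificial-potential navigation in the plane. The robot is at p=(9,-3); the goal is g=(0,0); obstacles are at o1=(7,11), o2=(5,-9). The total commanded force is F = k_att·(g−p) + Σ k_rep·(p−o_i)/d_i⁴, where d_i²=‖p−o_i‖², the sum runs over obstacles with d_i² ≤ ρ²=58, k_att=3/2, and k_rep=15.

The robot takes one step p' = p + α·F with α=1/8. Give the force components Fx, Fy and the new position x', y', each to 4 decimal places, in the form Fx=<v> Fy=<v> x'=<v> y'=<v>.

F_att = 3/2·(g−p) = 3/2·(-9,3) = (-13.5000,4.5000)
o1: d²=200 > ρ²=58 → inactive
o2: d²=52 ≤ ρ²=58; F_rep = 15·(4,6)/52² = (0.0222,0.0333)
F = F_att + ΣF_rep = (-13.4778,4.5333)
p' = p + 1/8·F = (7.3153,-2.4333)

Fx=-13.4778 Fy=4.5333 x'=7.3153 y'=-2.4333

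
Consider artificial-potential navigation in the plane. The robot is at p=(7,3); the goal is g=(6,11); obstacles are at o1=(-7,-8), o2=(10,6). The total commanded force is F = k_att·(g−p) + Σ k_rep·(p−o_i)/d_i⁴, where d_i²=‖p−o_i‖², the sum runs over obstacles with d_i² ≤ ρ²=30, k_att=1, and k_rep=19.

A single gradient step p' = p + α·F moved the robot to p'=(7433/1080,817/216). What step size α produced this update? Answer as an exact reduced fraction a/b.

α = 1/10

F_att = 1·(g−p) = 1·(-1,8) = (-1.0000,8.0000)
o1: d²=317 > ρ²=30 → inactive
o2: d²=18 ≤ ρ²=30; F_rep = 19·(-3,-3)/18² = (-0.1759,-0.1759)
F = F_att + ΣF_rep = (-1.1759,7.8241)
Δp = p'−p = (-0.1176,0.7824); α = Δx/Fx = (-127/1080) / (-127/108) = 1/10
check: Δy/Fy = (169/216) / (845/108) = 1/10 ✓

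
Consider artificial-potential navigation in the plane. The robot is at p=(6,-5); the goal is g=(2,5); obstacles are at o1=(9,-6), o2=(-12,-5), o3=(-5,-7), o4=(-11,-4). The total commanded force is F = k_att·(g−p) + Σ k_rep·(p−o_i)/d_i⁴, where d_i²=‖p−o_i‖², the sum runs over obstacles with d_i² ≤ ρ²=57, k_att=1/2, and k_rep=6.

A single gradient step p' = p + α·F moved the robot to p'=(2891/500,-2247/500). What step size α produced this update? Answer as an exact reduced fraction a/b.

F_att = 1/2·(g−p) = 1/2·(-4,10) = (-2.0000,5.0000)
o1: d²=10 ≤ ρ²=57; F_rep = 6·(-3,1)/10² = (-0.1800,0.0600)
o2: d²=324 > ρ²=57 → inactive
o3: d²=125 > ρ²=57 → inactive
o4: d²=290 > ρ²=57 → inactive
F = F_att + ΣF_rep = (-2.1800,5.0600)
Δp = p'−p = (-0.2180,0.5060); α = Δx/Fx = (-109/500) / (-109/50) = 1/10
check: Δy/Fy = (253/500) / (253/50) = 1/10 ✓

α = 1/10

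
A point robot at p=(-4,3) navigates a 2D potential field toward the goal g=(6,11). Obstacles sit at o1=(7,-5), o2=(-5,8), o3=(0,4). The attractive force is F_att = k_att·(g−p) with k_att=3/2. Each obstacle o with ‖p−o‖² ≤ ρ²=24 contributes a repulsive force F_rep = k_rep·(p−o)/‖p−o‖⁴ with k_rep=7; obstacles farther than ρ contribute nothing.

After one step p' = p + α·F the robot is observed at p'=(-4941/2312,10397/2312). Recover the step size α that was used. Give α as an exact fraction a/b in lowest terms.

F_att = 3/2·(g−p) = 3/2·(10,8) = (15.0000,12.0000)
o1: d²=185 > ρ²=24 → inactive
o2: d²=26 > ρ²=24 → inactive
o3: d²=17 ≤ ρ²=24; F_rep = 7·(-4,-1)/17² = (-0.0969,-0.0242)
F = F_att + ΣF_rep = (14.9031,11.9758)
Δp = p'−p = (1.8629,1.4970); α = Δx/Fx = (4307/2312) / (4307/289) = 1/8
check: Δy/Fy = (3461/2312) / (3461/289) = 1/8 ✓

α = 1/8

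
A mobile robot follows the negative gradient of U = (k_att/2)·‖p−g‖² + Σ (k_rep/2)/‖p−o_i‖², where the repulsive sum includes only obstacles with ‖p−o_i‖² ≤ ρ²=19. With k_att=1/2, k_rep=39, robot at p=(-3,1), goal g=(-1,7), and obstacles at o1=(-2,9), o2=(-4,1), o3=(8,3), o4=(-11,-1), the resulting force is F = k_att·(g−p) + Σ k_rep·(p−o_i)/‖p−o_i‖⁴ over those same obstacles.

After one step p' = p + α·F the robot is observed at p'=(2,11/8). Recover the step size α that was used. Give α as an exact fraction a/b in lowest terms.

F_att = 1/2·(g−p) = 1/2·(2,6) = (1.0000,3.0000)
o1: d²=65 > ρ²=19 → inactive
o2: d²=1 ≤ ρ²=19; F_rep = 39·(1,0)/1² = (39.0000,0.0000)
o3: d²=125 > ρ²=19 → inactive
o4: d²=68 > ρ²=19 → inactive
F = F_att + ΣF_rep = (40.0000,3.0000)
Δp = p'−p = (5.0000,0.3750); α = Δx/Fx = (5) / (40) = 1/8
check: Δy/Fy = (3/8) / (3) = 1/8 ✓

α = 1/8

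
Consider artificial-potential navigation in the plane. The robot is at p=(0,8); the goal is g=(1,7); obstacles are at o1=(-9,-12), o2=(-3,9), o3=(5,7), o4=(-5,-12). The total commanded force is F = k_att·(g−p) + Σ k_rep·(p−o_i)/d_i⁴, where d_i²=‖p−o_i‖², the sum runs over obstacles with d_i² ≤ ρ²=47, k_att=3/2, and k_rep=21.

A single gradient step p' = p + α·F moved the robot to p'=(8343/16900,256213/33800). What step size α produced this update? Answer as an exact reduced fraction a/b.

F_att = 3/2·(g−p) = 3/2·(1,-1) = (1.5000,-1.5000)
o1: d²=481 > ρ²=47 → inactive
o2: d²=10 ≤ ρ²=47; F_rep = 21·(3,-1)/10² = (0.6300,-0.2100)
o3: d²=26 ≤ ρ²=47; F_rep = 21·(-5,1)/26² = (-0.1553,0.0311)
o4: d²=425 > ρ²=47 → inactive
F = F_att + ΣF_rep = (1.9747,-1.6789)
Δp = p'−p = (0.4937,-0.4197); α = Δx/Fx = (8343/16900) / (8343/4225) = 1/4
check: Δy/Fy = (-14187/33800) / (-14187/8450) = 1/4 ✓

α = 1/4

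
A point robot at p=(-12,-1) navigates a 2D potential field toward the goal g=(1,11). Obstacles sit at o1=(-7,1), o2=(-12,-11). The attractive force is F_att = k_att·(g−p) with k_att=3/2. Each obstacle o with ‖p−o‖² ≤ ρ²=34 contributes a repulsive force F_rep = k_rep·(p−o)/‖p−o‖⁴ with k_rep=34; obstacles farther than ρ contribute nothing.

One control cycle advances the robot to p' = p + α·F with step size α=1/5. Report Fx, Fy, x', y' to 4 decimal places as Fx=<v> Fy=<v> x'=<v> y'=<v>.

F_att = 3/2·(g−p) = 3/2·(13,12) = (19.5000,18.0000)
o1: d²=29 ≤ ρ²=34; F_rep = 34·(-5,-2)/29² = (-0.2021,-0.0809)
o2: d²=100 > ρ²=34 → inactive
F = F_att + ΣF_rep = (19.2979,17.9191)
p' = p + 1/5·F = (-8.1404,2.5838)

Fx=19.2979 Fy=17.9191 x'=-8.1404 y'=2.5838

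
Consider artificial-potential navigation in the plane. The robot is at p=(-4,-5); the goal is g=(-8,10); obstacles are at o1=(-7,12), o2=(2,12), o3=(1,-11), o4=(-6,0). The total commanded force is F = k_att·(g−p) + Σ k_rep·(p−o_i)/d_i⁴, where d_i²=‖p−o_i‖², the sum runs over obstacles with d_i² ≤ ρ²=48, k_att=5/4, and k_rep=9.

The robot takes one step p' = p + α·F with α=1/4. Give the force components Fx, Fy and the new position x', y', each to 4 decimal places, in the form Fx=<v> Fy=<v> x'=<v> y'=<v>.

Fx=-4.9786 Fy=18.6965 x'=-5.2446 y'=-0.3259

F_att = 5/4·(g−p) = 5/4·(-4,15) = (-5.0000,18.7500)
o1: d²=298 > ρ²=48 → inactive
o2: d²=325 > ρ²=48 → inactive
o3: d²=61 > ρ²=48 → inactive
o4: d²=29 ≤ ρ²=48; F_rep = 9·(2,-5)/29² = (0.0214,-0.0535)
F = F_att + ΣF_rep = (-4.9786,18.6965)
p' = p + 1/4·F = (-5.2446,-0.3259)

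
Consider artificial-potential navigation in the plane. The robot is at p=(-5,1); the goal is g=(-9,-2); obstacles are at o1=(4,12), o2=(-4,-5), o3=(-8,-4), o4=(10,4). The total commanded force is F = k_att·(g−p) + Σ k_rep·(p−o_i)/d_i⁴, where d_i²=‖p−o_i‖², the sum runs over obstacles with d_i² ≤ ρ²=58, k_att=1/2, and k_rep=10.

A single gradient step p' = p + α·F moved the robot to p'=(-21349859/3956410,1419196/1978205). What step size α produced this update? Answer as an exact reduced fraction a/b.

F_att = 1/2·(g−p) = 1/2·(-4,-3) = (-2.0000,-1.5000)
o1: d²=202 > ρ²=58 → inactive
o2: d²=37 ≤ ρ²=58; F_rep = 10·(-1,6)/37² = (-0.0073,0.0438)
o3: d²=34 ≤ ρ²=58; F_rep = 10·(3,5)/34² = (0.0260,0.0433)
o4: d²=234 > ρ²=58 → inactive
F = F_att + ΣF_rep = (-1.9814,-1.4129)
Δp = p'−p = (-0.3963,-0.2826); α = Δx/Fx = (-1567809/3956410) / (-1567809/791282) = 1/5
check: Δy/Fy = (-559009/1978205) / (-559009/395641) = 1/5 ✓

α = 1/5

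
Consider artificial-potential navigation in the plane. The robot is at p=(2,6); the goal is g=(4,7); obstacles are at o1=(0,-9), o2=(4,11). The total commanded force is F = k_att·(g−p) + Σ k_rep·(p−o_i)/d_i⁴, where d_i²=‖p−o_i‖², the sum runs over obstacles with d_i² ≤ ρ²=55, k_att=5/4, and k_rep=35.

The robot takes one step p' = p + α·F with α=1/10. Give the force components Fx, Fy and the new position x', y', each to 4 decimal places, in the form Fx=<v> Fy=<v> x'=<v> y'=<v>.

F_att = 5/4·(g−p) = 5/4·(2,1) = (2.5000,1.2500)
o1: d²=229 > ρ²=55 → inactive
o2: d²=29 ≤ ρ²=55; F_rep = 35·(-2,-5)/29² = (-0.0832,-0.2081)
F = F_att + ΣF_rep = (2.4168,1.0419)
p' = p + 1/10·F = (2.2417,6.1042)

Fx=2.4168 Fy=1.0419 x'=2.2417 y'=6.1042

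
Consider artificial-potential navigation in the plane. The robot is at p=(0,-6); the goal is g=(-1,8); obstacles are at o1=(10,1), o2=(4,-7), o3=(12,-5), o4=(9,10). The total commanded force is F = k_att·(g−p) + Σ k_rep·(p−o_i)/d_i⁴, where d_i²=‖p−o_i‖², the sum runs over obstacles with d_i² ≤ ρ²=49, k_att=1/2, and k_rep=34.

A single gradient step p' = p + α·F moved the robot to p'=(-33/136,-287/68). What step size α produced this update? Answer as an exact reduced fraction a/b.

F_att = 1/2·(g−p) = 1/2·(-1,14) = (-0.5000,7.0000)
o1: d²=149 > ρ²=49 → inactive
o2: d²=17 ≤ ρ²=49; F_rep = 34·(-4,1)/17² = (-0.4706,0.1176)
o3: d²=145 > ρ²=49 → inactive
o4: d²=337 > ρ²=49 → inactive
F = F_att + ΣF_rep = (-0.9706,7.1176)
Δp = p'−p = (-0.2426,1.7794); α = Δx/Fx = (-33/136) / (-33/34) = 1/4
check: Δy/Fy = (121/68) / (121/17) = 1/4 ✓

α = 1/4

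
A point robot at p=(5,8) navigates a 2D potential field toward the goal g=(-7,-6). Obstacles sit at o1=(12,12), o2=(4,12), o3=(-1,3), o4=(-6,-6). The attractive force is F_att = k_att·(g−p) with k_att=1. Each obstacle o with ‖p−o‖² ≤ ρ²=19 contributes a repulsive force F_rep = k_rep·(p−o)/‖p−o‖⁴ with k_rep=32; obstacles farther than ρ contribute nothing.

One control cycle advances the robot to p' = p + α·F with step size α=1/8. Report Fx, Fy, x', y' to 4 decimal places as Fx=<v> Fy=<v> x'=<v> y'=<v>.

F_att = 1·(g−p) = 1·(-12,-14) = (-12.0000,-14.0000)
o1: d²=65 > ρ²=19 → inactive
o2: d²=17 ≤ ρ²=19; F_rep = 32·(1,-4)/17² = (0.1107,-0.4429)
o3: d²=61 > ρ²=19 → inactive
o4: d²=317 > ρ²=19 → inactive
F = F_att + ΣF_rep = (-11.8893,-14.4429)
p' = p + 1/8·F = (3.5138,6.1946)

Fx=-11.8893 Fy=-14.4429 x'=3.5138 y'=6.1946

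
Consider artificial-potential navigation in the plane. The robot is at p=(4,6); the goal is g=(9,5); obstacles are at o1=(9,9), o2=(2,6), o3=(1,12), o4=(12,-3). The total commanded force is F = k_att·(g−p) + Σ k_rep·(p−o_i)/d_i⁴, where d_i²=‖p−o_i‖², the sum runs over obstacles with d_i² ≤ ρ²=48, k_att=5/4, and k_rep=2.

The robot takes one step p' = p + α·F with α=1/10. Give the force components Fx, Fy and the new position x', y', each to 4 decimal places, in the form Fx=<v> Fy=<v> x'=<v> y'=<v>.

F_att = 5/4·(g−p) = 5/4·(5,-1) = (6.2500,-1.2500)
o1: d²=34 ≤ ρ²=48; F_rep = 2·(-5,-3)/34² = (-0.0087,-0.0052)
o2: d²=4 ≤ ρ²=48; F_rep = 2·(2,0)/4² = (0.2500,0.0000)
o3: d²=45 ≤ ρ²=48; F_rep = 2·(3,-6)/45² = (0.0030,-0.0059)
o4: d²=145 > ρ²=48 → inactive
F = F_att + ΣF_rep = (6.4943,-1.2611)
p' = p + 1/10·F = (4.6494,5.8739)

Fx=6.4943 Fy=-1.2611 x'=4.6494 y'=5.8739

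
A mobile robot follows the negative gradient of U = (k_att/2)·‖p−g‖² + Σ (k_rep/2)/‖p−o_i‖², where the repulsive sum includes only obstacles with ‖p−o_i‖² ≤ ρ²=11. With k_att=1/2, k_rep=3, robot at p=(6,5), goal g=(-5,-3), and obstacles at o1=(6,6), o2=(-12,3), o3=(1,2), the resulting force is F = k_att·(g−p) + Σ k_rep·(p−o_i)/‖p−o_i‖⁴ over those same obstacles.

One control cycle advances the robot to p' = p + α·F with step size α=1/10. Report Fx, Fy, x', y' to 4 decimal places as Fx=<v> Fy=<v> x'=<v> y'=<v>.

Fx=-5.5000 Fy=-7.0000 x'=5.4500 y'=4.3000

F_att = 1/2·(g−p) = 1/2·(-11,-8) = (-5.5000,-4.0000)
o1: d²=1 ≤ ρ²=11; F_rep = 3·(0,-1)/1² = (0.0000,-3.0000)
o2: d²=328 > ρ²=11 → inactive
o3: d²=34 > ρ²=11 → inactive
F = F_att + ΣF_rep = (-5.5000,-7.0000)
p' = p + 1/10·F = (5.4500,4.3000)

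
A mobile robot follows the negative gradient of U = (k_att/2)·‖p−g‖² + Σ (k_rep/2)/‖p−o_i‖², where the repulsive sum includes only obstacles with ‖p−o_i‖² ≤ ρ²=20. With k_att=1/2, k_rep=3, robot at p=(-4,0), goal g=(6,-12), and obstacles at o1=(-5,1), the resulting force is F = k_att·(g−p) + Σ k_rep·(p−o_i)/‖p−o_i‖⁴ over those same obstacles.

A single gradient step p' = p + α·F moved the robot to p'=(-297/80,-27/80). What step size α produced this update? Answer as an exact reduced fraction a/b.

F_att = 1/2·(g−p) = 1/2·(10,-12) = (5.0000,-6.0000)
o1: d²=2 ≤ ρ²=20; F_rep = 3·(1,-1)/2² = (0.7500,-0.7500)
F = F_att + ΣF_rep = (5.7500,-6.7500)
Δp = p'−p = (0.2875,-0.3375); α = Δx/Fx = (23/80) / (23/4) = 1/20
check: Δy/Fy = (-27/80) / (-27/4) = 1/20 ✓

α = 1/20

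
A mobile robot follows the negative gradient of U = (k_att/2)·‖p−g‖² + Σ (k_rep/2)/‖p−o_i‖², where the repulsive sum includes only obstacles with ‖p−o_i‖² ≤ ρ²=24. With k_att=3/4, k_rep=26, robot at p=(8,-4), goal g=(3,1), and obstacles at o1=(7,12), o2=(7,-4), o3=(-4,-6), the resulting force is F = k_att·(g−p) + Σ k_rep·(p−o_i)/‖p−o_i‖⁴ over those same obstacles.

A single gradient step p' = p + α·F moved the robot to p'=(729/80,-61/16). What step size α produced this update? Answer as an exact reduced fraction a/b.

α = 1/20

F_att = 3/4·(g−p) = 3/4·(-5,5) = (-3.7500,3.7500)
o1: d²=257 > ρ²=24 → inactive
o2: d²=1 ≤ ρ²=24; F_rep = 26·(1,0)/1² = (26.0000,0.0000)
o3: d²=148 > ρ²=24 → inactive
F = F_att + ΣF_rep = (22.2500,3.7500)
Δp = p'−p = (1.1125,0.1875); α = Δx/Fx = (89/80) / (89/4) = 1/20
check: Δy/Fy = (3/16) / (15/4) = 1/20 ✓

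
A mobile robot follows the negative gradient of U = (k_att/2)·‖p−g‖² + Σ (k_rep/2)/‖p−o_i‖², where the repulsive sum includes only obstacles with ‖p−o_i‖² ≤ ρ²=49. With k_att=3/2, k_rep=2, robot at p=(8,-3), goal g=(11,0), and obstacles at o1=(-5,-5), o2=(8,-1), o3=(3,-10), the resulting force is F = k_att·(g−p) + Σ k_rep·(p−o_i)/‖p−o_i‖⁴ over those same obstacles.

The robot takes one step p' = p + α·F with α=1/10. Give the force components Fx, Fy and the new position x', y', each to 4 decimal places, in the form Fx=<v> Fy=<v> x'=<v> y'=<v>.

Fx=4.5000 Fy=4.2500 x'=8.4500 y'=-2.5750

F_att = 3/2·(g−p) = 3/2·(3,3) = (4.5000,4.5000)
o1: d²=173 > ρ²=49 → inactive
o2: d²=4 ≤ ρ²=49; F_rep = 2·(0,-2)/4² = (0.0000,-0.2500)
o3: d²=74 > ρ²=49 → inactive
F = F_att + ΣF_rep = (4.5000,4.2500)
p' = p + 1/10·F = (8.4500,-2.5750)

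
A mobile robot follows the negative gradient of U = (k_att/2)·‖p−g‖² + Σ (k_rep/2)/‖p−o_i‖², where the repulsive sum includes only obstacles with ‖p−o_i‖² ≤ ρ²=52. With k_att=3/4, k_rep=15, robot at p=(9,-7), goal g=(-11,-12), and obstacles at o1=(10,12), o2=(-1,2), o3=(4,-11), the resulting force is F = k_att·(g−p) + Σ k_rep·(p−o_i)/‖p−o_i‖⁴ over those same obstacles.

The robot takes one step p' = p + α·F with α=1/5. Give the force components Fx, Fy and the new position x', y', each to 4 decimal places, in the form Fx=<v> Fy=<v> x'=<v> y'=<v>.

Fx=-14.9554 Fy=-3.7143 x'=6.0089 y'=-7.7429

F_att = 3/4·(g−p) = 3/4·(-20,-5) = (-15.0000,-3.7500)
o1: d²=362 > ρ²=52 → inactive
o2: d²=181 > ρ²=52 → inactive
o3: d²=41 ≤ ρ²=52; F_rep = 15·(5,4)/41² = (0.0446,0.0357)
F = F_att + ΣF_rep = (-14.9554,-3.7143)
p' = p + 1/5·F = (6.0089,-7.7429)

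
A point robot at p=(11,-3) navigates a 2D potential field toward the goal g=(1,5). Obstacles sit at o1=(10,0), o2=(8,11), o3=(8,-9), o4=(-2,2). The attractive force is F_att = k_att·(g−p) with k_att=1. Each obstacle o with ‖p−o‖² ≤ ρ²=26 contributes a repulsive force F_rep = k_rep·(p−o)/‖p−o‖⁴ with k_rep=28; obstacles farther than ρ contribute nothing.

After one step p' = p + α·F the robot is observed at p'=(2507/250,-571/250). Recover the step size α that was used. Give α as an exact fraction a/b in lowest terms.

α = 1/10

F_att = 1·(g−p) = 1·(-10,8) = (-10.0000,8.0000)
o1: d²=10 ≤ ρ²=26; F_rep = 28·(1,-3)/10² = (0.2800,-0.8400)
o2: d²=205 > ρ²=26 → inactive
o3: d²=45 > ρ²=26 → inactive
o4: d²=194 > ρ²=26 → inactive
F = F_att + ΣF_rep = (-9.7200,7.1600)
Δp = p'−p = (-0.9720,0.7160); α = Δx/Fx = (-243/250) / (-243/25) = 1/10
check: Δy/Fy = (179/250) / (179/25) = 1/10 ✓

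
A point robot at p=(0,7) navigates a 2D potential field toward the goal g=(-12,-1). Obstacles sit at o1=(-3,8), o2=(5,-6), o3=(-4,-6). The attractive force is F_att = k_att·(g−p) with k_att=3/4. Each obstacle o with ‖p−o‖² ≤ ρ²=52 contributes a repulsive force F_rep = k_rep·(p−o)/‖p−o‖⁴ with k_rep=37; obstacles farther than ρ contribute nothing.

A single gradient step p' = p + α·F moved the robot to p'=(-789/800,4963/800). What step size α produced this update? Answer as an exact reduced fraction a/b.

F_att = 3/4·(g−p) = 3/4·(-12,-8) = (-9.0000,-6.0000)
o1: d²=10 ≤ ρ²=52; F_rep = 37·(3,-1)/10² = (1.1100,-0.3700)
o2: d²=194 > ρ²=52 → inactive
o3: d²=185 > ρ²=52 → inactive
F = F_att + ΣF_rep = (-7.8900,-6.3700)
Δp = p'−p = (-0.9862,-0.7963); α = Δx/Fx = (-789/800) / (-789/100) = 1/8
check: Δy/Fy = (-637/800) / (-637/100) = 1/8 ✓

α = 1/8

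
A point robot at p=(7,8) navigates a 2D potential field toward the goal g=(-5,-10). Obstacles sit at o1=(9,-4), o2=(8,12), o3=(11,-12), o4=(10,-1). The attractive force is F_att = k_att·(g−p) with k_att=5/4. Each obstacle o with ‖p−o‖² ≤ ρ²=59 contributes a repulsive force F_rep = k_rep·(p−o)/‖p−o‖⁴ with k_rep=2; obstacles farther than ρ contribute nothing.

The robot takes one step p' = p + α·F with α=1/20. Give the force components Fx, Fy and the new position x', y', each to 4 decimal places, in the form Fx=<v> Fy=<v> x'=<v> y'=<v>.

Fx=-15.0069 Fy=-22.5277 x'=6.2497 y'=6.8736

F_att = 5/4·(g−p) = 5/4·(-12,-18) = (-15.0000,-22.5000)
o1: d²=148 > ρ²=59 → inactive
o2: d²=17 ≤ ρ²=59; F_rep = 2·(-1,-4)/17² = (-0.0069,-0.0277)
o3: d²=416 > ρ²=59 → inactive
o4: d²=90 > ρ²=59 → inactive
F = F_att + ΣF_rep = (-15.0069,-22.5277)
p' = p + 1/20·F = (6.2497,6.8736)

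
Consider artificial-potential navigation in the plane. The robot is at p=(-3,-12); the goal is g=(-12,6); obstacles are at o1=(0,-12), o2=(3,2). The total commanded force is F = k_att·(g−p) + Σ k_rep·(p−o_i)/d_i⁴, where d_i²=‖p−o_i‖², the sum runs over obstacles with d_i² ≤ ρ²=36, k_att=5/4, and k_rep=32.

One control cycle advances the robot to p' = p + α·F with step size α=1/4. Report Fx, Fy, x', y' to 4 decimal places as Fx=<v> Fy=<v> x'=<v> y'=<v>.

Fx=-12.4352 Fy=22.5000 x'=-6.1088 y'=-6.3750

F_att = 5/4·(g−p) = 5/4·(-9,18) = (-11.2500,22.5000)
o1: d²=9 ≤ ρ²=36; F_rep = 32·(-3,0)/9² = (-1.1852,0.0000)
o2: d²=232 > ρ²=36 → inactive
F = F_att + ΣF_rep = (-12.4352,22.5000)
p' = p + 1/4·F = (-6.1088,-6.3750)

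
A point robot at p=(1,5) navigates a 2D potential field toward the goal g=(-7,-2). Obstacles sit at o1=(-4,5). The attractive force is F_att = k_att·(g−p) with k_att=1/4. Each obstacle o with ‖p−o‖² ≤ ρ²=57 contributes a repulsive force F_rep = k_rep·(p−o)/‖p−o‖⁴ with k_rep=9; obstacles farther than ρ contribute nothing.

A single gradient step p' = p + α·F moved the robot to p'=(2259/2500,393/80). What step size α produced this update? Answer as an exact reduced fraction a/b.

F_att = 1/4·(g−p) = 1/4·(-8,-7) = (-2.0000,-1.7500)
o1: d²=25 ≤ ρ²=57; F_rep = 9·(5,0)/25² = (0.0720,0.0000)
F = F_att + ΣF_rep = (-1.9280,-1.7500)
Δp = p'−p = (-0.0964,-0.0875); α = Δx/Fx = (-241/2500) / (-241/125) = 1/20
check: Δy/Fy = (-7/80) / (-7/4) = 1/20 ✓

α = 1/20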